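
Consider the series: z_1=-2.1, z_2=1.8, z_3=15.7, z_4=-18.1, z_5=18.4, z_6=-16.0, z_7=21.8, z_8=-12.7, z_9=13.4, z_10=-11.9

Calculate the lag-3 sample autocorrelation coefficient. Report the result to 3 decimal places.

Mean z̄ = (-2.1 + 1.8 + 15.7 − 18.1 + 18.4 − 16.0 + 21.8 − 12.7 + 13.4 − 11.9)/10 = 1.0300
Σ(z_t−z̄)(z_{t+3}−z̄) = (59.8769) + (13.3749) + (-249.8301) + (-397.3301) + (-238.4901) + (-210.6611) + (-268.5561) = -1291.6157
Denominator Σ(z_t−z̄)² = 2123.4010
r_3 = -1291.6157 / 2123.4010 = -0.608

-0.608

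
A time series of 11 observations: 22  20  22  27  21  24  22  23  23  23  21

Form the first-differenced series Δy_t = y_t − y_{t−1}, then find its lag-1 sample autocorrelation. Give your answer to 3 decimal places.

First differences Δy: -2, 2, 5, -6, 3, -2, 1, 0, 0, -2
Mean of differences = -0.1000
Numerator Σ(Δy_t−Δȳ)(Δy_{t+1}−Δȳ) = -49.7100
Denominator Σ(Δy_t−Δȳ)² = 86.9000
r_1(Δy) = -49.7100 / 86.9000 = -0.572

-0.572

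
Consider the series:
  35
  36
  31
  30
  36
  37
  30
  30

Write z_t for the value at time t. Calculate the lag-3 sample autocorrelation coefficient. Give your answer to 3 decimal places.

-0.073

Mean z̄ = (35 + 36 + 31 + 30 + 36 + 37 + 30 + 30)/8 = 33.1250
Deviations from mean: 1.8750, 2.8750, -2.1250, -3.1250, 2.8750, 3.8750, -3.1250, -3.1250
Numerator Σ_{t=1}^{5}(z_t−z̄)(z_{t+3}−z̄) = -5.0469
Denominator Σ(z_t−z̄)² = 68.8750
r_3 = -5.0469 / 68.8750 = -0.073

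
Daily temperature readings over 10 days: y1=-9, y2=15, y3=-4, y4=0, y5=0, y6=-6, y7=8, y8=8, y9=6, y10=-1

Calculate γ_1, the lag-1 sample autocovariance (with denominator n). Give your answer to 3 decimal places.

Mean ȳ = (-9 + 15 − 4 + 0 + 0 − 6 + 8 + 8 + 6 − 1)/10 = 1.7000
Σ_{t=1}^{9}(y_t−ȳ)(y_{t+1}−ȳ) = -185.7900
γ_1 = -185.7900 / 10 = -18.579

-18.579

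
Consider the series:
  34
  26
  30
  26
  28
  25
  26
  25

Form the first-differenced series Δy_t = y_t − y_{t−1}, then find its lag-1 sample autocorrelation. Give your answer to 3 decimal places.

First differences Δy: -8, 4, -4, 2, -3, 1, -1
Mean of differences = -1.2857
Numerator Σ(Δy_t−Δȳ)(Δy_{t+1}−Δȳ) = -67.6531
Denominator Σ(Δy_t−Δȳ)² = 99.4286
r_1(Δy) = -67.6531 / 99.4286 = -0.680

-0.680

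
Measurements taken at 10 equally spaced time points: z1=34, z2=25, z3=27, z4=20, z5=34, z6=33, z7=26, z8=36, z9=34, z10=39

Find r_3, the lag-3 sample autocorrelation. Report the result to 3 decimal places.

-0.080

Mean z̄ = (34 + 25 + 27 + 20 + 34 + 33 + 26 + 36 + 34 + 39)/10 = 30.8000
Σ(z_t−z̄)(z_{t+3}−z̄) = (-34.5600) + (-18.5600) + (-8.3600) + (51.8400) + (16.6400) + (7.0400) + (-39.3600) = -25.3200
Denominator Σ(z_t−z̄)² = 317.6000
r_3 = -25.3200 / 317.6000 = -0.080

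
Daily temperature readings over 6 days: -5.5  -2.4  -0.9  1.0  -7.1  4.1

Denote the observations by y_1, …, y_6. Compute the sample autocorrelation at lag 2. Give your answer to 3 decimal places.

0.079

Mean ȳ = (-5.5 − 2.4 − 0.9 + 1.0 − 7.1 + 4.1)/6 = -1.8000
Deviations from mean: -3.7000, -0.6000, 0.9000, 2.8000, -5.3000, 5.9000
Numerator Σ_{t=1}^{4}(y_t−ȳ)(y_{t+2}−ȳ) = 6.7400
Denominator Σ(y_t−ȳ)² = 85.6000
r_2 = 6.7400 / 85.6000 = 0.079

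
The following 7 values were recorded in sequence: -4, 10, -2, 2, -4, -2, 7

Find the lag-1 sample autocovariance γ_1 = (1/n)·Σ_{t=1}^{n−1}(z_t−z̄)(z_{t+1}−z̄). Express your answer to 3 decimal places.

-11.857

Mean z̄ = (-4 + 10 − 2 + 2 − 4 − 2 + 7)/7 = 1.0000
Deviations: -5.0000, 9.0000, -3.0000, 1.0000, -5.0000, -3.0000, 6.0000
Σ_{t=1}^{6}(z_t−z̄)(z_{t+1}−z̄) = -83.0000
γ_1 = -83.0000 / 7 = -11.857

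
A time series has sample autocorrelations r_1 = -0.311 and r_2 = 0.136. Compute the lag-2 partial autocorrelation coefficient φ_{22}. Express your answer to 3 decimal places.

φ_{22} = (r_2 − r_1²) / (1 − r_1²)
r_1² = (-0.311)² = 0.096721
Numerator = 0.136 − 0.0967 = 0.0393; denominator = 1 − 0.0967 = 0.9033
φ_{22} = 0.0393 / 0.9033 = 0.043

0.043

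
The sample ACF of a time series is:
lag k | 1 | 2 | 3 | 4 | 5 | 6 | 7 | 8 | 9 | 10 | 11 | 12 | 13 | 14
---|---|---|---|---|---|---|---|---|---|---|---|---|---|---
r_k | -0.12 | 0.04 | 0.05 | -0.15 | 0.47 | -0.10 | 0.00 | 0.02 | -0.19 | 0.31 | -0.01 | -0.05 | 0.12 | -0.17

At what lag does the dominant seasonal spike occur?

5

The largest autocorrelation is r_5 = 0.47, with a weaker echo at lag 10 (0.31); the remaining lags stay at or below 0.12.
The dominant spike at lag 5 indicates a seasonal period of 5.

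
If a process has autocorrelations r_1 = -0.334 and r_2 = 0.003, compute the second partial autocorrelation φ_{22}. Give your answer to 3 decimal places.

φ_{22} = (r_2 − r_1²) / (1 − r_1²)
r_1² = (-0.334)² = 0.111556
Numerator = 0.003 − 0.1116 = -0.1086; denominator = 1 − 0.1116 = 0.8884
φ_{22} = -0.1086 / 0.8884 = -0.122

-0.122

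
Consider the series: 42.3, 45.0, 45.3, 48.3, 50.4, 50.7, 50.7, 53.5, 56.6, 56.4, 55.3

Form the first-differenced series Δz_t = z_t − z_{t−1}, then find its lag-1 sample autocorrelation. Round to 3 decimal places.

First differences Δz: 2.7, 0.3, 3.0, 2.1, 0.3, 0.0, 2.8, 3.1, -0.2, -1.1
Mean of differences = 1.3000
Numerator Σ(Δz_t−Δz̄)(Δz_{t+1}−Δz̄) = 0.4100
Denominator Σ(Δz_t−Δz̄)² = 22.6800
r_1(Δz) = 0.4100 / 22.6800 = 0.018

0.018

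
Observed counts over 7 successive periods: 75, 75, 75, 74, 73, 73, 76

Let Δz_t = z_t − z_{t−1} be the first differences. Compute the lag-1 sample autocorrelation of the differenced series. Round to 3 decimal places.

First differences Δz: 0, 0, -1, -1, 0, 3
Mean of differences = 0.1667
Numerator Σ(Δz_t−Δz̄)(Δz_{t+1}−Δz̄) = 1.3056
Denominator Σ(Δz_t−Δz̄)² = 10.8333
r_1(Δz) = 1.3056 / 10.8333 = 0.121

0.121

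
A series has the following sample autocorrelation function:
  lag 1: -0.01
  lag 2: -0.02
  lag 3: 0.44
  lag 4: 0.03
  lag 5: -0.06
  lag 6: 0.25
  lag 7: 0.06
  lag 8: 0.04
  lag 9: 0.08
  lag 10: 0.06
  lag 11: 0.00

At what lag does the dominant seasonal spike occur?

3

The largest autocorrelation is r_3 = 0.44, with a weaker echo at lag 6 (0.25); the remaining lags stay at or below 0.08.
The dominant spike at lag 3 indicates a seasonal period of 3.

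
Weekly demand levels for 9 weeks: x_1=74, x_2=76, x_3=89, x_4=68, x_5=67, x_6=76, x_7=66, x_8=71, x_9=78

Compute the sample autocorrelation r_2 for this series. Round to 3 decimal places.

Mean x̄ = (74 + 76 + 89 + 68 + 67 + 76 + 66 + 71 + 78)/9 = 73.8889
Numerator Σ_{t=1}^{7}(x_t−x̄)(x_{t+2}−x̄) = -111.4691
Denominator Σ(x_t−x̄)² = 406.8889
r_2 = -111.4691 / 406.8889 = -0.274

-0.274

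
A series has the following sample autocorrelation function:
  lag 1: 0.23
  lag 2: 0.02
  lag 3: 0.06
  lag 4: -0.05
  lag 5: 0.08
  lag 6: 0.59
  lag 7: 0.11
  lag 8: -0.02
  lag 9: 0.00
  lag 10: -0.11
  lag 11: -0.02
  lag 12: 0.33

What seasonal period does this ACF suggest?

6

The largest autocorrelation is r_6 = 0.59, with a weaker echo at lag 12 (0.33); the remaining lags stay at or below 0.23. The elevated value at lag 1 (0.23), dropping to 0.02 at lag 2, reflects decaying short-term dependence rather than seasonality.
The dominant spike at lag 6 indicates a seasonal period of 6.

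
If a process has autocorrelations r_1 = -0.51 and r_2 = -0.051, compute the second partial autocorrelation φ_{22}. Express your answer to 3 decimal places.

-0.420

φ_{22} = (r_2 − r_1²) / (1 − r_1²)
r_1² = (-0.51)² = 0.2601
Numerator = -0.051 − 0.2601 = -0.3111; denominator = 1 − 0.2601 = 0.7399
φ_{22} = -0.3111 / 0.7399 = -0.420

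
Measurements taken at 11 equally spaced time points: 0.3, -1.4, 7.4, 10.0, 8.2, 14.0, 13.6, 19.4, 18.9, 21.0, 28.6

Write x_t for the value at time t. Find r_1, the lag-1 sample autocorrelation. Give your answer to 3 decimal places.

Mean x̄ = (0.3 − 1.4 + 7.4 + 10.0 + 8.2 + 14.0 + 13.6 + 19.4 + 18.9 + 21.0 + 28.6)/11 = 12.7273
Numerator Σ_{t=1}^{10}(x_t−x̄)(x_{t+1}−x̄) = 502.4365
Denominator Σ(x_t−x̄)² = 815.7218
r_1 = 502.4365 / 815.7218 = 0.616

0.616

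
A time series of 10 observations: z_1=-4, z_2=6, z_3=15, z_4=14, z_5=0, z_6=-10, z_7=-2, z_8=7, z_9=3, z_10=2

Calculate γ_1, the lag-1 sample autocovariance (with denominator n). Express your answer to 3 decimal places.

19.709

Mean z̄ = (-4 + 6 + 15 + 14 + 0 − 10 − 2 + 7 + 3 + 2)/10 = 3.1000
Σ_{t=1}^{9}(z_t−z̄)(z_{t+1}−z̄) = 197.0900
γ_1 = 197.0900 / 10 = 19.709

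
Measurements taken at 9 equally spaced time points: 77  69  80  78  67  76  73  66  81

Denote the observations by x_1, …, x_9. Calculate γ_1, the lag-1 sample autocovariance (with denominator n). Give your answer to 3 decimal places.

Mean x̄ = (77 + 69 + 80 + 78 + 67 + 76 + 73 + 66 + 81)/9 = 74.1111
Σ_{t=1}^{8}(x_t−x̄)(x_{t+1}−x̄) = -112.0123
γ_1 = -112.0123 / 9 = -12.446

-12.446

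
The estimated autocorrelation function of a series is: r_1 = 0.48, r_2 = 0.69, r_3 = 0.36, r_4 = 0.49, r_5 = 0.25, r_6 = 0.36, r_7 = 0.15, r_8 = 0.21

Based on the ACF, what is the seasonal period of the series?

2

The largest autocorrelation is r_2 = 0.69, with a weaker echo at lag 4 (0.49); the remaining lags stay at or below 0.48.
The dominant spike at lag 2 indicates a seasonal period of 2.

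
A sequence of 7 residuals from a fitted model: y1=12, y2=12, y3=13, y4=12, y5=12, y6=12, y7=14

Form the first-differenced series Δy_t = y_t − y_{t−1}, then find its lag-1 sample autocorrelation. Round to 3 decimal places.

-0.208

First differences Δy: 0, 1, -1, 0, 0, 2
Mean of differences = 0.3333
Numerator Σ(Δy_t−Δȳ)(Δy_{t+1}−Δȳ) = -1.1111
Denominator Σ(Δy_t−Δȳ)² = 5.3333
r_1(Δy) = -1.1111 / 5.3333 = -0.208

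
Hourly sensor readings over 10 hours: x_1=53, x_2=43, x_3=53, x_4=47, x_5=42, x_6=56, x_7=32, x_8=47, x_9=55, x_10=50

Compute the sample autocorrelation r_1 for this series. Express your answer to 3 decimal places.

Mean x̄ = (53 + 43 + 53 + 47 + 42 + 56 + 32 + 47 + 55 + 50)/10 = 47.8000
Numerator Σ_{t=1}^{9}(x_t−x̄)(x_{t+1}−x̄) = -203.8400
Denominator Σ(x_t−x̄)² = 485.6000
r_1 = -203.8400 / 485.6000 = -0.420

-0.420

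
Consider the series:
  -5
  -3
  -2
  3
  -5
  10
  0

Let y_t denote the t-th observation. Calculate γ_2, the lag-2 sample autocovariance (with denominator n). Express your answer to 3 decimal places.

Mean ȳ = (-5 − 3 − 2 + 3 − 5 + 10 + 0)/7 = -0.2857
Σ_{t=1}^{5}(y_t−ȳ)(y_{t+2}−ȳ) = 39.6939
γ_2 = 39.6939 / 7 = 5.671

5.671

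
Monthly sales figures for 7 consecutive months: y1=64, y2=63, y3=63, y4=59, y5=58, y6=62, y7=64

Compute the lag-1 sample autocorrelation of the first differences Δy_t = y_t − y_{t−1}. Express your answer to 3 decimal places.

0.211

First differences Δy: -1, 0, -4, -1, 4, 2
Mean of differences = 0.0000
Numerator Σ(Δy_t−Δȳ)(Δy_{t+1}−Δȳ) = 8.0000
Denominator Σ(Δy_t−Δȳ)² = 38.0000
r_1(Δy) = 8.0000 / 38.0000 = 0.211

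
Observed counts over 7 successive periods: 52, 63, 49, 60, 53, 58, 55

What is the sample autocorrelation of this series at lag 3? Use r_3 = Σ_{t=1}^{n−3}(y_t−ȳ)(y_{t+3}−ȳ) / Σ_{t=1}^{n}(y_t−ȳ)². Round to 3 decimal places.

-0.377

Mean ȳ = (52 + 63 + 49 + 60 + 53 + 58 + 55)/7 = 55.7143
Deviations from mean: -3.7143, 7.2857, -6.7143, 4.2857, -2.7143, 2.2857, -0.7143
Numerator Σ_{t=1}^{4}(y_t−ȳ)(y_{t+3}−ȳ) = -54.1020
Denominator Σ(y_t−ȳ)² = 143.4286
r_3 = -54.1020 / 143.4286 = -0.377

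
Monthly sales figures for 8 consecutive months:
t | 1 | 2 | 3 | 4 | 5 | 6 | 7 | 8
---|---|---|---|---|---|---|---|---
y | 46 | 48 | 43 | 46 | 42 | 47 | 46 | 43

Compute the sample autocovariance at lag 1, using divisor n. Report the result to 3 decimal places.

Mean ȳ = (46 + 48 + 43 + 46 + 42 + 47 + 46 + 43)/8 = 45.1250
Deviations: 0.8750, 2.8750, -2.1250, 0.8750, -3.1250, 1.8750, 0.8750, -2.1250
Σ_{t=1}^{7}(y_t−ȳ)(y_{t+1}−ȳ) = -14.2656
γ_1 = -14.2656 / 8 = -1.783

-1.783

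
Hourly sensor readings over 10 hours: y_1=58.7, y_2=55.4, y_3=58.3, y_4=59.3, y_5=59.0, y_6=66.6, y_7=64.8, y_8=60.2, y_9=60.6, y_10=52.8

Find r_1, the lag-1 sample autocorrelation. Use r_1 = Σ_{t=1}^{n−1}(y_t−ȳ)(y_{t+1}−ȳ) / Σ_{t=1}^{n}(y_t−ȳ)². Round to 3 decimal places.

0.271

Mean ȳ = (58.7 + 55.4 + 58.3 + 59.3 + 59.0 + 66.6 + 64.8 + 60.2 + 60.6 + 52.8)/10 = 59.5700
Numerator Σ_{t=1}^{9}(y_t−ȳ)(y_{t+1}−ȳ) = 39.1511
Denominator Σ(y_t−ȳ)² = 144.2210
r_1 = 39.1511 / 144.2210 = 0.271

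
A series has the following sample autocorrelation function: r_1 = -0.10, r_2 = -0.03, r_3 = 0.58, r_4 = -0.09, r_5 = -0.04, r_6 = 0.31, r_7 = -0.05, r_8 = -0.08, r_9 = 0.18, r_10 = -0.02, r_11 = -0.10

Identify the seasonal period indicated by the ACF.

3

The largest autocorrelation is r_3 = 0.58, with weaker echoes at lags 6 (0.31) and 9 (0.18); the remaining lags stay at or below -0.02.
The dominant spike at lag 3 indicates a seasonal period of 3.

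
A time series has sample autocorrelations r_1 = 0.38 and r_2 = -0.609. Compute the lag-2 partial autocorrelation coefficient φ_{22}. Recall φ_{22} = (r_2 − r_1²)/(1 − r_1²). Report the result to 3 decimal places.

-0.881

φ_{22} = (r_2 − r_1²) / (1 − r_1²)
r_1² = (0.38)² = 0.1444
Numerator = -0.609 − 0.1444 = -0.7534; denominator = 1 − 0.1444 = 0.8556
φ_{22} = -0.7534 / 0.8556 = -0.881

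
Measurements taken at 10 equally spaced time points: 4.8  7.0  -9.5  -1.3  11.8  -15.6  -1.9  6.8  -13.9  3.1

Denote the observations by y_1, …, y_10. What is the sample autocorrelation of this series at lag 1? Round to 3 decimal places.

-0.450

Mean ȳ = (4.8 + 7.0 − 9.5 − 1.3 + 11.8 − 15.6 − 1.9 + 6.8 − 13.9 + 3.1)/10 = -0.8700
Numerator Σ_{t=1}^{9}(y_t−ȳ)(y_{t+1}−ȳ) = -356.0589
Denominator Σ(y_t−ȳ)² = 791.6810
r_1 = -356.0589 / 791.6810 = -0.450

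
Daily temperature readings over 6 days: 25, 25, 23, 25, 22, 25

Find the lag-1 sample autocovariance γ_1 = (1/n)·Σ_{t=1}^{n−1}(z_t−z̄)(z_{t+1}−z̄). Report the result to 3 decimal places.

-0.810

Mean z̄ = (25 + 25 + 23 + 25 + 22 + 25)/6 = 24.1667
Deviations: 0.8333, 0.8333, -1.1667, 0.8333, -2.1667, 0.8333
Σ_{t=1}^{5}(z_t−z̄)(z_{t+1}−z̄) = -4.8611
γ_1 = -4.8611 / 6 = -0.810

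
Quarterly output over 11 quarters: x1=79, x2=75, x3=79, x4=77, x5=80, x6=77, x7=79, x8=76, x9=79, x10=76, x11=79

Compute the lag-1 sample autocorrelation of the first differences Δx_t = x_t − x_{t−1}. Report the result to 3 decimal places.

First differences Δx: -4, 4, -2, 3, -3, 2, -3, 3, -3, 3
Mean of differences = 0.0000
Numerator Σ(Δx_t−Δx̄)(Δx_{t+1}−Δx̄) = -78.0000
Denominator Σ(Δx_t−Δx̄)² = 94.0000
r_1(Δx) = -78.0000 / 94.0000 = -0.830

-0.830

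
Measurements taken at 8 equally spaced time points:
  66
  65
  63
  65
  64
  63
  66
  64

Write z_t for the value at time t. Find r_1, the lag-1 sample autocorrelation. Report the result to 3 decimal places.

-0.325

Mean z̄ = (66 + 65 + 63 + 65 + 64 + 63 + 66 + 64)/8 = 64.5000
Numerator Σ_{t=1}^{7}(z_t−z̄)(z_{t+1}−z̄) = -3.2500
Denominator Σ(z_t−z̄)² = 10.0000
r_1 = -3.2500 / 10.0000 = -0.325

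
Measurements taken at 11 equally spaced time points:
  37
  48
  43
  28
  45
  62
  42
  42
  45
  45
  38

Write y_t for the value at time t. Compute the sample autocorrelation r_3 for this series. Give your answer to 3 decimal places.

Mean ȳ = (37 + 48 + 43 + 28 + 45 + 62 + 42 + 42 + 45 + 45 + 38)/11 = 43.1818
Numerator Σ_{t=1}^{8}(y_t−ȳ)(y_{t+3}−ȳ) = 153.1736
Denominator Σ(y_t−ȳ)² = 685.6364
r_3 = 153.1736 / 685.6364 = 0.223

0.223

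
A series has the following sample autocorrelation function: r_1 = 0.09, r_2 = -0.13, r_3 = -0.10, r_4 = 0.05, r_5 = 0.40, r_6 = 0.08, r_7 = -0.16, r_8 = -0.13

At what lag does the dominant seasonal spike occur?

5

The largest autocorrelation is r_5 = 0.40; the remaining lags stay at or below 0.09.
The dominant spike at lag 5 indicates a seasonal period of 5.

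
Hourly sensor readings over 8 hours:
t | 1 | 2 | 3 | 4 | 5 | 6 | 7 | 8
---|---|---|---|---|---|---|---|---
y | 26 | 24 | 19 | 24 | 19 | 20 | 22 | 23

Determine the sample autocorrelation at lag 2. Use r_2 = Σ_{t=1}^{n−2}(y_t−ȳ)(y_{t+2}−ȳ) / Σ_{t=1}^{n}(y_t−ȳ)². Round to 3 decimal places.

Mean ȳ = (26 + 24 + 19 + 24 + 19 + 20 + 22 + 23)/8 = 22.1250
Deviations from mean: 3.8750, 1.8750, -3.1250, 1.8750, -3.1250, -2.1250, -0.1250, 0.8750
Σ(y_t−ȳ)(y_{t+2}−ȳ) = (-12.1094) + (3.5156) + (9.7656) + (-3.9844) + (0.3906) + (-1.8594) = -4.2813
Denominator Σ(y_t−ȳ)² = 46.8750
r_2 = -4.2813 / 46.8750 = -0.091

-0.091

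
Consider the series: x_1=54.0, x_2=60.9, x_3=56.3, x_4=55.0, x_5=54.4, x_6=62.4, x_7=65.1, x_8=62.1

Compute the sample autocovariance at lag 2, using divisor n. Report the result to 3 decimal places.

-1.835

Mean x̄ = (54.0 + 60.9 + 56.3 + 55.0 + 54.4 + 62.4 + 65.1 + 62.1)/8 = 58.7750
Deviations: -4.7750, 2.1250, -2.4750, -3.7750, -4.3750, 3.6250, 6.3250, 3.3250
Σ_{t=1}^{6}(x_t−x̄)(x_{t+2}−x̄) = -14.6788
γ_2 = -14.6788 / 8 = -1.835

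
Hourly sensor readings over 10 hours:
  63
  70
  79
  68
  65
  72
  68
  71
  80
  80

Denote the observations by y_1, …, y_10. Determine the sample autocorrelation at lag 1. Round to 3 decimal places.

Mean ȳ = (63 + 70 + 79 + 68 + 65 + 72 + 68 + 71 + 80 + 80)/10 = 71.6000
Numerator Σ_{t=1}^{9}(y_t−ȳ)(y_{t+1}−ȳ) = 62.6400
Denominator Σ(y_t−ȳ)² = 342.4000
r_1 = 62.6400 / 342.4000 = 0.183

0.183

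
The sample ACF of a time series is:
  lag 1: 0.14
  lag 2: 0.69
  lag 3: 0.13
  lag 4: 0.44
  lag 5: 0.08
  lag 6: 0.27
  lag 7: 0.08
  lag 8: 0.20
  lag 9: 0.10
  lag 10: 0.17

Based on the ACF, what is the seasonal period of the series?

2

The largest autocorrelation is r_2 = 0.69, with weaker echoes at lags 4 (0.44), 6 (0.27), 8 (0.20) and 10 (0.17); the remaining lags stay at or below 0.14.
The dominant spike at lag 2 indicates a seasonal period of 2.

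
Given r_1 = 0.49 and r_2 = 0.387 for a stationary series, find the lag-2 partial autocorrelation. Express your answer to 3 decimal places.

0.193

φ_{22} = (r_2 − r_1²) / (1 − r_1²)
r_1² = (0.49)² = 0.2401
Numerator = 0.387 − 0.2401 = 0.1469; denominator = 1 − 0.2401 = 0.7599
φ_{22} = 0.1469 / 0.7599 = 0.193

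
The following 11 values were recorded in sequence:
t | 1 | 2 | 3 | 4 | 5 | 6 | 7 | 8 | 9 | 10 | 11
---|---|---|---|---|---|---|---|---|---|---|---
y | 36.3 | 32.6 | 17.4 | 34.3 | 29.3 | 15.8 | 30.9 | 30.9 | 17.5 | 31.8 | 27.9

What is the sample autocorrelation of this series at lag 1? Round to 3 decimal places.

Mean ȳ = (36.3 + 32.6 + 17.4 + 34.3 + 29.3 + 15.8 + 30.9 + 30.9 + 17.5 + 31.8 + 27.9)/11 = 27.7000
Numerator Σ_{t=1}^{10}(y_t−ȳ)(y_{t+1}−ȳ) = -186.2700
Denominator Σ(y_t−ȳ)² = 533.1600
r_1 = -186.2700 / 533.1600 = -0.349

-0.349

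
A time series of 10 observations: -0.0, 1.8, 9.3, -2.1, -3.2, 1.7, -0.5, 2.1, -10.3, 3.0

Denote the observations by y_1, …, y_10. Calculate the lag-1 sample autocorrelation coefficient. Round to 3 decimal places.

-0.246

Mean ȳ = (-0.0 + 1.8 + 9.3 − 2.1 − 3.2 + 1.7 − 0.5 + 2.1 − 10.3 + 3.0)/10 = 0.1800
Numerator Σ_{t=1}^{9}(y_t−ȳ)(y_{t+1}−ȳ) = -55.7564
Denominator Σ(y_t−ȳ)² = 226.6960
r_1 = -55.7564 / 226.6960 = -0.246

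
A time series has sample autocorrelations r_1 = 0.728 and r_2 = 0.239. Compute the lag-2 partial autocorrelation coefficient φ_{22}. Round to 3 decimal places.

-0.619

φ_{22} = (r_2 − r_1²) / (1 − r_1²)
r_1² = (0.728)² = 0.529984
Numerator = 0.239 − 0.5300 = -0.2910; denominator = 1 − 0.5300 = 0.4700
φ_{22} = -0.2910 / 0.4700 = -0.619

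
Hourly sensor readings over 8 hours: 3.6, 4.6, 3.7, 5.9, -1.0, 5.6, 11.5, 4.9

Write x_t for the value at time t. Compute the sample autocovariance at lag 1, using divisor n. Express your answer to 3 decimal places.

-0.727

Mean x̄ = (3.6 + 4.6 + 3.7 + 5.9 − 1.0 + 5.6 + 11.5 + 4.9)/8 = 4.8500
Deviations: -1.2500, -0.2500, -1.1500, 1.0500, -5.8500, 0.7500, 6.6500, 0.0500
Σ_{t=1}^{7}(x_t−x̄)(x_{t+1}−x̄) = -5.8175
γ_1 = -5.8175 / 8 = -0.727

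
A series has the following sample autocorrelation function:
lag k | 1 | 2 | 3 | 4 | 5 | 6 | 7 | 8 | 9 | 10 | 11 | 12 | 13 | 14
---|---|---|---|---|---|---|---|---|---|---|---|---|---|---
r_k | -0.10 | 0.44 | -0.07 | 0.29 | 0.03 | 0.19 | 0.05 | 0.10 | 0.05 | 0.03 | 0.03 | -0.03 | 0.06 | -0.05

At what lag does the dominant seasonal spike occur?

2

The largest autocorrelation is r_2 = 0.44, with weaker echoes at lags 4 (0.29) and 6 (0.19); the remaining lags stay at or below 0.10.
The dominant spike at lag 2 indicates a seasonal period of 2.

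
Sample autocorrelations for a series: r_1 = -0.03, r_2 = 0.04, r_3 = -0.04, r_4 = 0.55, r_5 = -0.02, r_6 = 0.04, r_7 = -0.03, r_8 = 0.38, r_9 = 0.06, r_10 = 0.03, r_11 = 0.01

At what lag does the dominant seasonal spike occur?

The largest autocorrelation is r_4 = 0.55, with a weaker echo at lag 8 (0.38); the remaining lags stay at or below 0.06.
The dominant spike at lag 4 indicates a seasonal period of 4.

4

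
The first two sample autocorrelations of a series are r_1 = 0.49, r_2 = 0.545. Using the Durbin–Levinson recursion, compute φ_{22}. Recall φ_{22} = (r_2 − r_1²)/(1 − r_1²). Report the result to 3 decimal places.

0.401

φ_{22} = (r_2 − r_1²) / (1 − r_1²)
r_1² = (0.49)² = 0.2401
Numerator = 0.545 − 0.2401 = 0.3049; denominator = 1 − 0.2401 = 0.7599
φ_{22} = 0.3049 / 0.7599 = 0.401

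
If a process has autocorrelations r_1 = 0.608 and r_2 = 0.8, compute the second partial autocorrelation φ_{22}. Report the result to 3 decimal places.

φ_{22} = (r_2 − r_1²) / (1 − r_1²)
r_1² = (0.608)² = 0.369664
Numerator = 0.8 − 0.3697 = 0.4303; denominator = 1 − 0.3697 = 0.6303
φ_{22} = 0.4303 / 0.6303 = 0.683

0.683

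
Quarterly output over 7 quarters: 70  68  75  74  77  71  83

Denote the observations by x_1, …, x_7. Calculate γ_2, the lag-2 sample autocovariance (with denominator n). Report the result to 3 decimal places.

Mean x̄ = (70 + 68 + 75 + 74 + 77 + 71 + 83)/7 = 74.0000
Deviations: -4.0000, -6.0000, 1.0000, 0.0000, 3.0000, -3.0000, 9.0000
Σ_{t=1}^{5}(x_t−x̄)(x_{t+2}−x̄) = 26.0000
γ_2 = 26.0000 / 7 = 3.714

3.714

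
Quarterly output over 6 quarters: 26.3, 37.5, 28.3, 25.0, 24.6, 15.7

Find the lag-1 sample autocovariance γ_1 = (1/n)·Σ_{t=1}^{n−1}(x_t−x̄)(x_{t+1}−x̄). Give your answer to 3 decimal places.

Mean x̄ = (26.3 + 37.5 + 28.3 + 25.0 + 24.6 + 15.7)/6 = 26.2333
Σ_{t=1}^{5}(x_t−x̄)(x_{t+1}−x̄) = 40.7056
γ_1 = 40.7056 / 6 = 6.784

6.784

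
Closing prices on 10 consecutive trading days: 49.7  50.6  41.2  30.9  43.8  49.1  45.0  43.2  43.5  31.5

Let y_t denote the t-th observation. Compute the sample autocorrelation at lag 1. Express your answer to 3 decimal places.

Mean ȳ = (49.7 + 50.6 + 41.2 + 30.9 + 43.8 + 49.1 + 45.0 + 43.2 + 43.5 + 31.5)/10 = 42.8500
Numerator Σ_{t=1}^{9}(y_t−ȳ)(y_{t+1}−ȳ) = 61.6425
Denominator Σ(y_t−ȳ)² = 426.4650
r_1 = 61.6425 / 426.4650 = 0.145

0.145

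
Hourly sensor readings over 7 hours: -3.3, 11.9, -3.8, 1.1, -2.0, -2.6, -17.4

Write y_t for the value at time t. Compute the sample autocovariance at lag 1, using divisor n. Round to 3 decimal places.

-5.020

Mean ȳ = (-3.3 + 11.9 − 3.8 + 1.1 − 2.0 − 2.6 − 17.4)/7 = -2.3000
Deviations: -1.0000, 14.2000, -1.5000, 3.4000, 0.3000, -0.3000, -15.1000
Σ_{t=1}^{6}(y_t−ȳ)(y_{t+1}−ȳ) = -35.1400
γ_1 = -35.1400 / 7 = -5.020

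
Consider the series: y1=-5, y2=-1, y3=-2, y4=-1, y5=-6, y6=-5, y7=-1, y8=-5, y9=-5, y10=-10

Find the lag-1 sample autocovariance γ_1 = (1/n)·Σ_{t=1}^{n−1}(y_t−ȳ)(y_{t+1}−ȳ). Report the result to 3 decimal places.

0.659

Mean ȳ = (-5 − 1 − 2 − 1 − 6 − 5 − 1 − 5 − 5 − 10)/10 = -4.1000
Σ_{t=1}^{9}(y_t−ȳ)(y_{t+1}−ȳ) = 6.5900
γ_1 = 6.5900 / 10 = 0.659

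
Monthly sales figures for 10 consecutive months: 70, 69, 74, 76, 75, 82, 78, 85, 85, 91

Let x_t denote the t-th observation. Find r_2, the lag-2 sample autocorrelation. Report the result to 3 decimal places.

Mean x̄ = (70 + 69 + 74 + 76 + 75 + 82 + 78 + 85 + 85 + 91)/10 = 78.5000
Numerator Σ_{t=1}^{8}(x_t−x̄)(x_{t+2}−x̄) = 171.5000
Denominator Σ(x_t−x̄)² = 454.5000
r_2 = 171.5000 / 454.5000 = 0.377

0.377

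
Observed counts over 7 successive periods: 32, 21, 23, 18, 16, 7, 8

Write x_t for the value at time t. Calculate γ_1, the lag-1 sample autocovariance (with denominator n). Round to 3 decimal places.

Mean x̄ = (32 + 21 + 23 + 18 + 16 + 7 + 8)/7 = 17.8571
Deviations: 14.1429, 3.1429, 5.1429, 0.1429, -1.8571, -10.8571, -9.8571
Σ_{t=1}^{6}(x_t−x̄)(x_{t+1}−x̄) = 188.2653
γ_1 = 188.2653 / 7 = 26.895

26.895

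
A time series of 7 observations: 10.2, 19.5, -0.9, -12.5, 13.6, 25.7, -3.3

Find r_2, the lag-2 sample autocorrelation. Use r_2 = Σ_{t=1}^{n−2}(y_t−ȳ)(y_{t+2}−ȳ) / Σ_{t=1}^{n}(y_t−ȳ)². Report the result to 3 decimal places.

-0.673

Mean ȳ = (10.2 + 19.5 − 0.9 − 12.5 + 13.6 + 25.7 − 3.3)/7 = 7.4714
Σ(y_t−ȳ)(y_{t+2}−ȳ) = (-22.8420) + (-240.2278) + (-51.3049) + (-364.0506) + (-66.0135) = -744.4388
Denominator Σ(y_t−ȳ)² = 1106.9343
r_2 = -744.4388 / 1106.9343 = -0.673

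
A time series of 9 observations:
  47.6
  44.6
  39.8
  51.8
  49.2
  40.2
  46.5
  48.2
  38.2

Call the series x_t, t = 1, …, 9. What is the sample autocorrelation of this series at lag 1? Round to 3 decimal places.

-0.283

Mean x̄ = (47.6 + 44.6 + 39.8 + 51.8 + 49.2 + 40.2 + 46.5 + 48.2 + 38.2)/9 = 45.1222
Numerator Σ_{t=1}^{8}(x_t−x̄)(x_{t+1}−x̄) = -50.7427
Denominator Σ(x_t−x̄)² = 179.4756
r_1 = -50.7427 / 179.4756 = -0.283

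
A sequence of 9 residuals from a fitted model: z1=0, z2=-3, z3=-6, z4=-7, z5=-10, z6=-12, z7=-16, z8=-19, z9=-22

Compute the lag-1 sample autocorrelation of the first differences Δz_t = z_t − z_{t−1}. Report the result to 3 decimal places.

First differences Δz: -3, -3, -1, -3, -2, -4, -3, -3
Mean of differences = -2.7500
Numerator Σ(Δz_t−Δz̄)(Δz_{t+1}−Δz̄) = -1.5625
Denominator Σ(Δz_t−Δz̄)² = 5.5000
r_1(Δz) = -1.5625 / 5.5000 = -0.284

-0.284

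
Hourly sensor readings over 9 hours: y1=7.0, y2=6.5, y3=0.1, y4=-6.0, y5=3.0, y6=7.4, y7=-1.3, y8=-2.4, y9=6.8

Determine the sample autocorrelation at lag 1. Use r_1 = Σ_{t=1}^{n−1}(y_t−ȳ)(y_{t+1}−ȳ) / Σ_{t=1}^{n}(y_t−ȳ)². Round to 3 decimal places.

Mean ȳ = (7.0 + 6.5 + 0.1 − 6.0 + 3.0 + 7.4 − 1.3 − 2.4 + 6.8)/9 = 2.3444
Numerator Σ_{t=1}^{8}(y_t−ȳ)(y_{t+1}−ȳ) = 4.3191
Denominator Σ(y_t−ȳ)² = 195.2422
r_1 = 4.3191 / 195.2422 = 0.022

0.022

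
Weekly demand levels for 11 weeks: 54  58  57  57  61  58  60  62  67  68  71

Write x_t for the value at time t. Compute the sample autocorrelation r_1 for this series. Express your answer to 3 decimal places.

Mean x̄ = (54 + 58 + 57 + 57 + 61 + 58 + 60 + 62 + 67 + 68 + 71)/11 = 61.1818
Numerator Σ_{t=1}^{10}(x_t−x̄)(x_{t+1}−x̄) = 169.1488
Denominator Σ(x_t−x̄)² = 285.6364
r_1 = 169.1488 / 285.6364 = 0.592

0.592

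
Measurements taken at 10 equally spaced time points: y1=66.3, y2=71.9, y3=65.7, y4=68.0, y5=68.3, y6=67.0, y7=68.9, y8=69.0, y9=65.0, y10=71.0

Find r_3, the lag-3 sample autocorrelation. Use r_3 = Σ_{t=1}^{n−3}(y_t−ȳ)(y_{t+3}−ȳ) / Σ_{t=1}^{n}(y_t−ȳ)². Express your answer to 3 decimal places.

Mean ȳ = (66.3 + 71.9 + 65.7 + 68.0 + 68.3 + 67.0 + 68.9 + 69.0 + 65.0 + 71.0)/10 = 68.1100
Σ(y_t−ȳ)(y_{t+3}−ȳ) = (0.1991) + (0.7201) + (2.6751) + (-0.0869) + (0.1691) + (3.4521) + (2.2831) = 9.4117
Denominator Σ(y_t−ȳ)² = 44.1690
r_3 = 9.4117 / 44.1690 = 0.213

0.213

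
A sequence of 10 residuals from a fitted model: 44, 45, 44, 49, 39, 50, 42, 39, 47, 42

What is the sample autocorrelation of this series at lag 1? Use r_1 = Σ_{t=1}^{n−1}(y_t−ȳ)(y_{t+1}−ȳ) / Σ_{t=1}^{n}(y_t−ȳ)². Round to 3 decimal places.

-0.608

Mean ȳ = (44 + 45 + 44 + 49 + 39 + 50 + 42 + 39 + 47 + 42)/10 = 44.1000
Numerator Σ_{t=1}^{9}(y_t−ȳ)(y_{t+1}−ȳ) = -78.3100
Denominator Σ(y_t−ȳ)² = 128.9000
r_1 = -78.3100 / 128.9000 = -0.608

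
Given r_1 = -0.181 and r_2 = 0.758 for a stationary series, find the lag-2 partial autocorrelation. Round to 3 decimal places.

φ_{22} = (r_2 − r_1²) / (1 − r_1²)
r_1² = (-0.181)² = 0.032761
Numerator = 0.758 − 0.0328 = 0.7252; denominator = 1 − 0.0328 = 0.9672
φ_{22} = 0.7252 / 0.9672 = 0.750

0.750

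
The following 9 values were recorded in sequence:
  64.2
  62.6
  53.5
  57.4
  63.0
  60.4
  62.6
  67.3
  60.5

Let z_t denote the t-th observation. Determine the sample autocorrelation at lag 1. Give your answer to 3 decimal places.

0.138

Mean z̄ = (64.2 + 62.6 + 53.5 + 57.4 + 63.0 + 60.4 + 62.6 + 67.3 + 60.5)/9 = 61.2778
Numerator Σ_{t=1}^{8}(z_t−z̄)(z_{t+1}−z̄) = 17.6684
Denominator Σ(z_t−z̄)² = 128.1756
r_1 = 17.6684 / 128.1756 = 0.138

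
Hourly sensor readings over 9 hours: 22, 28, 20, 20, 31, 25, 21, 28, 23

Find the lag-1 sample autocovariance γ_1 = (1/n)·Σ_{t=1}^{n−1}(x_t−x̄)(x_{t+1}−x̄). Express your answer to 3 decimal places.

Mean x̄ = (22 + 28 + 20 + 20 + 31 + 25 + 21 + 28 + 23)/9 = 24.2222
Σ_{t=1}^{8}(x_t−x̄)(x_{t+1}−x̄) = -49.1605
γ_1 = -49.1605 / 9 = -5.462

-5.462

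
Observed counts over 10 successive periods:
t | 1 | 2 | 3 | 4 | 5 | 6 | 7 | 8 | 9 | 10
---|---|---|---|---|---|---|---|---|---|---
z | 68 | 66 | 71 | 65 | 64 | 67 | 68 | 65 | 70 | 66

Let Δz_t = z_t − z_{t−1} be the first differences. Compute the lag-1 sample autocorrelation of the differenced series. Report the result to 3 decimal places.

First differences Δz: -2, 5, -6, -1, 3, 1, -3, 5, -4
Mean of differences = -0.2222
Numerator Σ(Δz_t−Δz̄)(Δz_{t+1}−Δz̄) = -71.1605
Denominator Σ(Δz_t−Δz̄)² = 125.5556
r_1(Δz) = -71.1605 / 125.5556 = -0.567

-0.567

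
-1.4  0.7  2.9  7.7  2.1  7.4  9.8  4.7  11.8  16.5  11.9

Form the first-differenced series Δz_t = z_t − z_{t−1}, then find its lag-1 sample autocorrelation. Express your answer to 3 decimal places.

First differences Δz: 2.1, 2.2, 4.8, -5.6, 5.3, 2.4, -5.1, 7.1, 4.7, -4.6
Mean of differences = 1.3300
Numerator Σ(Δz_t−Δz̄)(Δz_{t+1}−Δz̄) = -88.1429
Denominator Σ(Δz_t−Δz̄)² = 199.4810
r_1(Δz) = -88.1429 / 199.4810 = -0.442

-0.442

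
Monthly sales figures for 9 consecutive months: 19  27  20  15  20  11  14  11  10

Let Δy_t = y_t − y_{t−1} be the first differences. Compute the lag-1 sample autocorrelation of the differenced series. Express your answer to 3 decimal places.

-0.567

First differences Δy: 8, -7, -5, 5, -9, 3, -3, -1
Mean of differences = -1.1250
Numerator Σ(Δy_t−Δȳ)(Δy_{t+1}−Δȳ) = -143.2656
Denominator Σ(Δy_t−Δȳ)² = 252.8750
r_1(Δy) = -143.2656 / 252.8750 = -0.567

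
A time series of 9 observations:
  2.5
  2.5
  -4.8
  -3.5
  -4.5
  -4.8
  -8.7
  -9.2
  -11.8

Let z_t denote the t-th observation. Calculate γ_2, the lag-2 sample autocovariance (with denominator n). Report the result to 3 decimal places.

Mean z̄ = (2.5 + 2.5 − 4.8 − 3.5 − 4.5 − 4.8 − 8.7 − 9.2 − 11.8)/9 = -4.7000
Σ_{t=1}^{7}(z_t−z̄)(z_{t+2}−z̄) = 35.8300
γ_2 = 35.8300 / 9 = 3.981

3.981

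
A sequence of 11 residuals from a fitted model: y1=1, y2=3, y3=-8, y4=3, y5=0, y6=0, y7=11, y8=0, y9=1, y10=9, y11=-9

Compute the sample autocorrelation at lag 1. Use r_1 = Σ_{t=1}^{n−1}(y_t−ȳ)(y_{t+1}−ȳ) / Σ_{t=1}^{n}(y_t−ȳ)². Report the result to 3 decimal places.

Mean ȳ = (1 + 3 − 8 + 3 + 0 + 0 + 11 + 0 + 1 + 9 − 9)/11 = 1.0000
Numerator Σ_{t=1}^{10}(y_t−ȳ)(y_{t+1}−ȳ) = -137.0000
Denominator Σ(y_t−ȳ)² = 356.0000
r_1 = -137.0000 / 356.0000 = -0.385

-0.385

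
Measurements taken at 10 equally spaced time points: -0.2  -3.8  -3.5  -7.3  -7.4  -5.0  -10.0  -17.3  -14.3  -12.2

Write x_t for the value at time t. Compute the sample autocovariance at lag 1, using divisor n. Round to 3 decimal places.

15.421

Mean x̄ = (-0.2 − 3.8 − 3.5 − 7.3 − 7.4 − 5.0 − 10.0 − 17.3 − 14.3 − 12.2)/10 = -8.1000
Σ_{t=1}^{9}(x_t−x̄)(x_{t+1}−x̄) = 154.2100
γ_1 = 154.2100 / 10 = 15.421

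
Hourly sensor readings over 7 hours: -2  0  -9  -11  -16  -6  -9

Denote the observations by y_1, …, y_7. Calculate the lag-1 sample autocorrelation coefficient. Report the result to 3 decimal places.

Mean ȳ = (-2 + 0 − 9 − 11 − 16 − 6 − 9)/7 = -7.5714
Deviations from mean: 5.5714, 7.5714, -1.4286, -3.4286, -8.4286, 1.5714, -1.4286
Σ(y_t−ȳ)(y_{t+1}−ȳ) = (42.1837) + (-10.8163) + (4.8980) + (28.8980) + (-13.2449) + (-2.2449) = 49.6735
Denominator Σ(y_t−ȳ)² = 177.7143
r_1 = 49.6735 / 177.7143 = 0.280

0.280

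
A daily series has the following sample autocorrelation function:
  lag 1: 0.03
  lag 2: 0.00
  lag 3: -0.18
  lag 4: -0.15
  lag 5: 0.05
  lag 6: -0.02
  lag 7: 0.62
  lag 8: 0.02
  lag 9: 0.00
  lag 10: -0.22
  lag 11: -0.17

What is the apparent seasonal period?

7

The largest autocorrelation is r_7 = 0.62; the remaining lags stay at or below 0.05.
The dominant spike at lag 7 indicates a seasonal period of 7.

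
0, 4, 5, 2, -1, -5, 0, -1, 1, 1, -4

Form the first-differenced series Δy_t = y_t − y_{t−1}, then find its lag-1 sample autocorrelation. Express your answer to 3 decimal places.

-0.061

First differences Δy: 4, 1, -3, -3, -4, 5, -1, 2, 0, -5
Mean of differences = -0.4000
Numerator Σ(Δy_t−Δȳ)(Δy_{t+1}−Δȳ) = -6.3600
Denominator Σ(Δy_t−Δȳ)² = 104.4000
r_1(Δy) = -6.3600 / 104.4000 = -0.061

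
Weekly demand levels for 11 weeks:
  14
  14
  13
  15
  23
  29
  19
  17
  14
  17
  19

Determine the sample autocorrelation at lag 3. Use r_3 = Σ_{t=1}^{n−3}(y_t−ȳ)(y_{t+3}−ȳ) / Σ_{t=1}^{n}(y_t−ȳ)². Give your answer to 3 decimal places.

Mean ȳ = (14 + 14 + 13 + 15 + 23 + 29 + 19 + 17 + 14 + 17 + 19)/11 = 17.6364
Numerator Σ_{t=1}^{8}(y_t−ȳ)(y_{t+3}−ȳ) = -112.6694
Denominator Σ(y_t−ȳ)² = 230.5455
r_3 = -112.6694 / 230.5455 = -0.489

-0.489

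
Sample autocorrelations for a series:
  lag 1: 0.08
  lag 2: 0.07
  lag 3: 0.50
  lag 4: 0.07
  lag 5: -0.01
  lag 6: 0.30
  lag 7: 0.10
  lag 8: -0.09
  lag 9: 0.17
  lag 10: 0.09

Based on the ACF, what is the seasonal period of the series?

3

The largest autocorrelation is r_3 = 0.50, with weaker echoes at lags 6 (0.30) and 9 (0.17); the remaining lags stay at or below 0.10.
The dominant spike at lag 3 indicates a seasonal period of 3.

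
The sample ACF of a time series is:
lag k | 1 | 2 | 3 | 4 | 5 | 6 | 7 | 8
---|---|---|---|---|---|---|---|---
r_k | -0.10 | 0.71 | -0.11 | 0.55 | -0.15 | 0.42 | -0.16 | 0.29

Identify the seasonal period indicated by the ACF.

2

The largest autocorrelation is r_2 = 0.71, with weaker echoes at lags 4 (0.55), 6 (0.42) and 8 (0.29); the remaining lags stay at or below -0.10.
The dominant spike at lag 2 indicates a seasonal period of 2.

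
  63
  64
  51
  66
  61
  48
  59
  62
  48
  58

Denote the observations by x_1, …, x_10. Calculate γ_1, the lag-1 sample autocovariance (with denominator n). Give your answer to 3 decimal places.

Mean x̄ = (63 + 64 + 51 + 66 + 61 + 48 + 59 + 62 + 48 + 58)/10 = 58.0000
Σ_{t=1}^{9}(x_t−x̄)(x_{t+1}−x̄) = -120.0000
γ_1 = -120.0000 / 10 = -12.000

-12.000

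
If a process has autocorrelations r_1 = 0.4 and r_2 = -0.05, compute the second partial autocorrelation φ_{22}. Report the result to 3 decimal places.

φ_{22} = (r_2 − r_1²) / (1 − r_1²)
r_1² = (0.4)² = 0.16
Numerator = -0.05 − 0.1600 = -0.2100; denominator = 1 − 0.1600 = 0.8400
φ_{22} = -0.2100 / 0.8400 = -0.250

-0.250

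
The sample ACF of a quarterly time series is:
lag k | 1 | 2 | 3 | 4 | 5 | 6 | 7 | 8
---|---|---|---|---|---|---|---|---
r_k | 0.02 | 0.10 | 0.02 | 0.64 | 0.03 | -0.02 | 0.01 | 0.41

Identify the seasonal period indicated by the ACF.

4

The largest autocorrelation is r_4 = 0.64, with a weaker echo at lag 8 (0.41); the remaining lags stay at or below 0.10.
The dominant spike at lag 4 indicates a seasonal period of 4.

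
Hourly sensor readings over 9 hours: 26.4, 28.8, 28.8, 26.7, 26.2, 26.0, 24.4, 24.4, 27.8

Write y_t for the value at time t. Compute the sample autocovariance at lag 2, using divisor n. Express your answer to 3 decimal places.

Mean ȳ = (26.4 + 28.8 + 28.8 + 26.7 + 26.2 + 26.0 + 24.4 + 24.4 + 27.8)/9 = 26.6111
Σ_{t=1}^{7}(y_t−ȳ)(y_{t+2}−ȳ) = -1.5902
γ_2 = -1.5902 / 9 = -0.177

-0.177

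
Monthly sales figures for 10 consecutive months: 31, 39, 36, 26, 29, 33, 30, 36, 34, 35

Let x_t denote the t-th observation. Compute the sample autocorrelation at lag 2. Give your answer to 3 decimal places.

Mean x̄ = (31 + 39 + 36 + 26 + 29 + 33 + 30 + 36 + 34 + 35)/10 = 32.9000
Numerator Σ_{t=1}^{8}(x_t−x̄)(x_{t+2}−x̄) = -45.8200
Denominator Σ(x_t−x̄)² = 136.9000
r_2 = -45.8200 / 136.9000 = -0.335

-0.335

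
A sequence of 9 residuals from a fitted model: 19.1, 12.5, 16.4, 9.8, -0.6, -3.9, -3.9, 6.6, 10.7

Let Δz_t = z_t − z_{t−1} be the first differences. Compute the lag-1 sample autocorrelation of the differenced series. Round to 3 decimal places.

First differences Δz: -6.6, 3.9, -6.6, -10.4, -3.3, 0.0, 10.5, 4.1
Mean of differences = -1.0500
Numerator Σ(Δz_t−Δz̄)(Δz_{t+1}−Δz̄) = 87.2325
Denominator Σ(Δz_t−Δz̄)² = 339.6200
r_1(Δz) = 87.2325 / 339.6200 = 0.257

0.257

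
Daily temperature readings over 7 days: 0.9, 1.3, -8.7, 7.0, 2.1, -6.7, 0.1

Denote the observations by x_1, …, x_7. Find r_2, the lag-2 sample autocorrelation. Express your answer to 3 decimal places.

-0.368

Mean x̄ = (0.9 + 1.3 − 8.7 + 7.0 + 2.1 − 6.7 + 0.1)/7 = -0.5714
Σ(x_t−x̄)(x_{t+2}−x̄) = (-11.9606) + (14.1694) + (-21.7149) + (-46.4020) + (1.7937) = -64.1145
Denominator Σ(x_t−x̄)² = 174.2143
r_2 = -64.1145 / 174.2143 = -0.368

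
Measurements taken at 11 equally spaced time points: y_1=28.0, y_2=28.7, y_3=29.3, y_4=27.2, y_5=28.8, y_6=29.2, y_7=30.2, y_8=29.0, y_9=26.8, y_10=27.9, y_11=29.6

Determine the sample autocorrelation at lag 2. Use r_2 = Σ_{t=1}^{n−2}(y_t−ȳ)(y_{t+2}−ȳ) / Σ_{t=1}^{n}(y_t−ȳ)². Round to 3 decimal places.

Mean ȳ = (28.0 + 28.7 + 29.3 + 27.2 + 28.8 + 29.2 + 30.2 + 29.0 + 26.8 + 27.9 + 29.6)/11 = 28.6091
Numerator Σ_{t=1}^{9}(y_t−ȳ)(y_{t+2}−ȳ) = -5.6629
Denominator Σ(y_t−ȳ)² = 10.6691
r_2 = -5.6629 / 10.6691 = -0.531

-0.531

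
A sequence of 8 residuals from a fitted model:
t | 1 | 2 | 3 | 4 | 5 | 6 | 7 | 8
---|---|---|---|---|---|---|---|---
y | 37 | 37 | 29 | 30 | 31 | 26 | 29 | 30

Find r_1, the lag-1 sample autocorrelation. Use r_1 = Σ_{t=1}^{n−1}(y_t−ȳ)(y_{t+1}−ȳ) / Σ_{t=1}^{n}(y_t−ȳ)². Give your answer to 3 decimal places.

Mean ȳ = (37 + 37 + 29 + 30 + 31 + 26 + 29 + 30)/8 = 31.1250
Deviations from mean: 5.8750, 5.8750, -2.1250, -1.1250, -0.1250, -5.1250, -2.1250, -1.1250
Σ(y_t−ȳ)(y_{t+1}−ȳ) = (34.5156) + (-12.4844) + (2.3906) + (0.1406) + (0.6406) + (10.8906) + (2.3906) = 38.4844
Denominator Σ(y_t−ȳ)² = 106.8750
r_1 = 38.4844 / 106.8750 = 0.360

0.360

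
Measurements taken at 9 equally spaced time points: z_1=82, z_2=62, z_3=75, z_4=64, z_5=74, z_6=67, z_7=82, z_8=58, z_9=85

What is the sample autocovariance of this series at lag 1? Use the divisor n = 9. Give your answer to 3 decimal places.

-61.063

Mean z̄ = (82 + 62 + 75 + 64 + 74 + 67 + 82 + 58 + 85)/9 = 72.1111
Σ_{t=1}^{8}(z_t−z̄)(z_{t+1}−z̄) = -549.5679
γ_1 = -549.5679 / 9 = -61.063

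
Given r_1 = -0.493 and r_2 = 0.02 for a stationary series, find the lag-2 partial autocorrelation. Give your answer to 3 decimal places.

-0.295

φ_{22} = (r_2 − r_1²) / (1 − r_1²)
r_1² = (-0.493)² = 0.243049
Numerator = 0.02 − 0.2430 = -0.2230; denominator = 1 − 0.2430 = 0.7570
φ_{22} = -0.2230 / 0.7570 = -0.295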